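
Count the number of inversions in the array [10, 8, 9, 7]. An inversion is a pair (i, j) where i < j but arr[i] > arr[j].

Finding inversions in [10, 8, 9, 7]:

(0, 1): arr[0]=10 > arr[1]=8
(0, 2): arr[0]=10 > arr[2]=9
(0, 3): arr[0]=10 > arr[3]=7
(1, 3): arr[1]=8 > arr[3]=7
(2, 3): arr[2]=9 > arr[3]=7

Total inversions: 5

The array has 5 inversion(s): (0,1), (0,2), (0,3), (1,3), (2,3). Each pair (i,j) satisfies i < j and arr[i] > arr[j].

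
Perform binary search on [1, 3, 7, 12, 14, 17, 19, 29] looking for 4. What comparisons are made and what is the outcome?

Binary search for 4 in [1, 3, 7, 12, 14, 17, 19, 29]:

lo=0, hi=7, mid=3, arr[mid]=12 -> 12 > 4, search left half
lo=0, hi=2, mid=1, arr[mid]=3 -> 3 < 4, search right half
lo=2, hi=2, mid=2, arr[mid]=7 -> 7 > 4, search left half
lo=2 > hi=1, target 4 not found

Binary search determines that 4 is not in the array after 3 comparisons. The search space was exhausted without finding the target.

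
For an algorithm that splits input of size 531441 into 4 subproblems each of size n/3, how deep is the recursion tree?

For divide and conquer with division factor 3:

Problem sizes at each level:
Level 0: 531441
Level 1: 177147
Level 2: 59049
Level 3: 19683
Level 4: 6561
Level 5: 2187
Level 6: 729
Level 7: 243
Level 8: 81
Level 9: 27
Level 10: 9
Level 11: 3
Level 12: 1

The root is level 0 and the size-1 base case is level 12 (the tree spans levels 0 through 12, i.e. 13 levels counting the root), so the depth is the number of divisions: log_3(531441) = 12

The recursion tree depth is log_3(531441) = 12. At each level, the problem size is divided by 3, so it takes 12 divisions to reduce to a base case of size 1. The algorithm makes 4 recursive calls at each level.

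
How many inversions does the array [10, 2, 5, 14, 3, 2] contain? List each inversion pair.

Finding inversions in [10, 2, 5, 14, 3, 2]:

(0, 1): arr[0]=10 > arr[1]=2
(0, 2): arr[0]=10 > arr[2]=5
(0, 4): arr[0]=10 > arr[4]=3
(0, 5): arr[0]=10 > arr[5]=2
(2, 4): arr[2]=5 > arr[4]=3
(2, 5): arr[2]=5 > arr[5]=2
(3, 4): arr[3]=14 > arr[4]=3
(3, 5): arr[3]=14 > arr[5]=2
(4, 5): arr[4]=3 > arr[5]=2

Total inversions: 9

The array has 9 inversion(s): (0,1), (0,2), (0,4), (0,5), (2,4), (2,5), (3,4), (3,5), (4,5). Each pair (i,j) satisfies i < j and arr[i] > arr[j].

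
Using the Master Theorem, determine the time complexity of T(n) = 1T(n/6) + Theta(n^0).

Master Theorem for T(n) = 1T(n/6) + O(n^0):

a = 1, b = 6, c = 0
log_b(a) = log_6(1) = 0.0000

Case 2: c = 0 = log_6(1) = 0.0000
T(n) = O(n^0 log n) = O(log n)

For T(n) = 1T(n/6) + O(n^0): log_6(1) = 0.0000. This is Case 2 of the Master Theorem (c = log_b(a), equal work at all levels), giving O(log n).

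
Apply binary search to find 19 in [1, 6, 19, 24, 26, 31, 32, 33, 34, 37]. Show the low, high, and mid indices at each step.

Binary search for 19 in [1, 6, 19, 24, 26, 31, 32, 33, 34, 37]:

lo=0, hi=9, mid=4, arr[mid]=26 -> 26 > 19, search left half
lo=0, hi=3, mid=1, arr[mid]=6 -> 6 < 19, search right half
lo=2, hi=3, mid=2, arr[mid]=19 -> Found target at index 2!

Binary search finds 19 at index 2 after 3 comparisons. The search repeatedly halves the search space by comparing with the middle element.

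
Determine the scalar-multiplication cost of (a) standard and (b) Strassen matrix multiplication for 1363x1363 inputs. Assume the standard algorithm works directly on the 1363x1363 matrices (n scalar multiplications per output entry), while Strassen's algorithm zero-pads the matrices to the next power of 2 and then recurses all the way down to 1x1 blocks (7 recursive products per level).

Matrix multiplication for 1363x1363 matrices:

Strassen's algorithm requires power-of-2 dimensions. Pad 1363x1363 to 2048x2048 (next power of 2).

Standard algorithm: 1363^3 = 2532139147 multiplications
Strassen's algorithm: 7^(log2(2048)) = 7^11 = 1977326743 multiplications
Savings: 2532139147 - 1977326743 = 554812404 multiplications

Standard: 2532139147 multiplications (1363^3). Strassen: 1977326743 multiplications (7^11, after padding to 2048x2048). Strassen reduces 8 recursive multiplications to 7 at each level.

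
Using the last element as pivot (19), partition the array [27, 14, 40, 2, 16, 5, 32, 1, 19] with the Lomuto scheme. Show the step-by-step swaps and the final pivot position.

Lomuto partition with pivot = 19:

Initial array: [27, 14, 40, 2, 16, 5, 32, 1, 19]

arr[0]=27 > 19: no swap
arr[1]=14 <= 19: swap with position 0, array becomes [14, 27, 40, 2, 16, 5, 32, 1, 19]
arr[2]=40 > 19: no swap
arr[3]=2 <= 19: swap with position 1, array becomes [14, 2, 40, 27, 16, 5, 32, 1, 19]
arr[4]=16 <= 19: swap with position 2, array becomes [14, 2, 16, 27, 40, 5, 32, 1, 19]
arr[5]=5 <= 19: swap with position 3, array becomes [14, 2, 16, 5, 40, 27, 32, 1, 19]
arr[6]=32 > 19: no swap
arr[7]=1 <= 19: swap with position 4, array becomes [14, 2, 16, 5, 1, 27, 32, 40, 19]

Place pivot at position 5: [14, 2, 16, 5, 1, 19, 32, 40, 27]
Pivot position: 5

After partitioning with pivot 19, the array becomes [14, 2, 16, 5, 1, 19, 32, 40, 27]. The pivot is placed at index 5. All elements to the left of the pivot are <= 19, and all elements to the right are > 19.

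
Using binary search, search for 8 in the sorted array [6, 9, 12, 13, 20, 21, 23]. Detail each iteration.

Binary search for 8 in [6, 9, 12, 13, 20, 21, 23]:

lo=0, hi=6, mid=3, arr[mid]=13 -> 13 > 8, search left half
lo=0, hi=2, mid=1, arr[mid]=9 -> 9 > 8, search left half
lo=0, hi=0, mid=0, arr[mid]=6 -> 6 < 8, search right half
lo=1 > hi=0, target 8 not found

Binary search determines that 8 is not in the array after 3 comparisons. The search space was exhausted without finding the target.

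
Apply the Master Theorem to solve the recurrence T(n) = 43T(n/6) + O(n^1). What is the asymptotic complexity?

Master Theorem for T(n) = 43T(n/6) + O(n^1):

a = 43, b = 6, c = 1
log_b(a) = log_6(43) = 2.0992

Case 1: c = 1 < log_6(43) = 2.0992
T(n) = O(n^(log_6 43))

For T(n) = 43T(n/6) + O(n^1): log_6(43) = 2.0992. This is Case 1 of the Master Theorem (c < log_b(a), work dominated by leaves), giving O(n^(log_6 43)).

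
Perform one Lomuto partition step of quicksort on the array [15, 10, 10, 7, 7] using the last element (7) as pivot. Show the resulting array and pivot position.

Lomuto partition with pivot = 7:

Initial array: [15, 10, 10, 7, 7]

arr[0]=15 > 7: no swap
arr[1]=10 > 7: no swap
arr[2]=10 > 7: no swap
arr[3]=7 <= 7: swap with position 0, array becomes [7, 10, 10, 15, 7]

Place pivot at position 1: [7, 7, 10, 15, 10]
Pivot position: 1

After partitioning with pivot 7, the array becomes [7, 7, 10, 15, 10]. The pivot is placed at index 1. All elements to the left of the pivot are <= 7, and all elements to the right are > 7.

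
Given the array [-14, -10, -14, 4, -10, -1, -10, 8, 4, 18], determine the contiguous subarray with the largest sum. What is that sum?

Using Kadane's algorithm on [-14, -10, -14, 4, -10, -1, -10, 8, 4, 18]:

Scanning through the array:
Position 1 (value -10): max_ending_here = -10, max_so_far = -10
Position 2 (value -14): max_ending_here = -14, max_so_far = -10
Position 3 (value 4): max_ending_here = 4, max_so_far = 4
Position 4 (value -10): max_ending_here = -6, max_so_far = 4
Position 5 (value -1): max_ending_here = -1, max_so_far = 4
Position 6 (value -10): max_ending_here = -10, max_so_far = 4
Position 7 (value 8): max_ending_here = 8, max_so_far = 8
Position 8 (value 4): max_ending_here = 12, max_so_far = 12
Position 9 (value 18): max_ending_here = 30, max_so_far = 30

Maximum subarray: [8, 4, 18]
Maximum sum: 30

The maximum subarray is [8, 4, 18] with sum 30. This subarray runs from index 7 to index 9.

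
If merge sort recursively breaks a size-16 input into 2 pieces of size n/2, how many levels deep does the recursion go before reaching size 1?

For divide and conquer with division factor 2:

Problem sizes at each level:
Level 0: 16
Level 1: 8
Level 2: 4
Level 3: 2
Level 4: 1

The root is level 0 and the size-1 base case is level 4 (the tree spans levels 0 through 4, i.e. 5 levels counting the root), so the depth is the number of divisions: log_2(16) = 4

The recursion tree depth is log_2(16) = 4. At each level, the problem size is divided by 2, so it takes 4 divisions to reduce to a base case of size 1. The algorithm makes 2 recursive calls at each level.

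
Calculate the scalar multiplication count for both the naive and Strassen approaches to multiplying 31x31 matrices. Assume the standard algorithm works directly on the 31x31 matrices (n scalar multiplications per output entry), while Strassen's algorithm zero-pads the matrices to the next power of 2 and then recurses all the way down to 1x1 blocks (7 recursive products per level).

Matrix multiplication for 31x31 matrices:

Strassen's algorithm requires power-of-2 dimensions. Pad 31x31 to 32x32 (next power of 2).

Standard algorithm: 31^3 = 29791 multiplications
Strassen's algorithm: 7^(log2(32)) = 7^5 = 16807 multiplications
Savings: 29791 - 16807 = 12984 multiplications

Standard: 29791 multiplications (31^3). Strassen: 16807 multiplications (7^5, after padding to 32x32). Strassen reduces 8 recursive multiplications to 7 at each level.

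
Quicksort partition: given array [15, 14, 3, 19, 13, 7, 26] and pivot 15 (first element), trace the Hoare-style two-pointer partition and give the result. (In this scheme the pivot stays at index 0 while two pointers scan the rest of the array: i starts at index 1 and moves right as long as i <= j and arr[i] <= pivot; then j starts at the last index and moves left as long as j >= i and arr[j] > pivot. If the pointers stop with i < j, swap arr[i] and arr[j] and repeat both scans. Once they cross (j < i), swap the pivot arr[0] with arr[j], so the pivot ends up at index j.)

Hoare-style two-pointer partition with pivot = 15:

Initial array: [15, 14, 3, 19, 13, 7, 26]

Pointers start at i = 1, j = 6.
i stops at index 3 (arr[3]=19 > 15), j stops at index 5 (arr[5]=7 <= 15): swap arr[3] and arr[5], array becomes [15, 14, 3, 7, 13, 19, 26]
i ends at 5, j ends at 4: the pointers have crossed (j < i), so scanning stops.

Swap pivot arr[0] with arr[4] to place pivot at position 4: [13, 14, 3, 7, 15, 19, 26]
Pivot position: 4

After partitioning with pivot 15, the array becomes [13, 14, 3, 7, 15, 19, 26]. The pivot is placed at index 4. All elements to the left of the pivot are <= 15, and all elements to the right are > 15.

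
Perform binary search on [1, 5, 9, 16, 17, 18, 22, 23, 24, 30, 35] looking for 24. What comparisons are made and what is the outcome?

Binary search for 24 in [1, 5, 9, 16, 17, 18, 22, 23, 24, 30, 35]:

lo=0, hi=10, mid=5, arr[mid]=18 -> 18 < 24, search right half
lo=6, hi=10, mid=8, arr[mid]=24 -> Found target at index 8!

Binary search finds 24 at index 8 after 2 comparisons. The search repeatedly halves the search space by comparing with the middle element.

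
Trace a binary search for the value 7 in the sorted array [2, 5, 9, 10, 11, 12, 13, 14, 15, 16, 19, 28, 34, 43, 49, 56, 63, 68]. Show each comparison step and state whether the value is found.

Binary search for 7 in [2, 5, 9, 10, 11, 12, 13, 14, 15, 16, 19, 28, 34, 43, 49, 56, 63, 68]:

lo=0, hi=17, mid=8, arr[mid]=15 -> 15 > 7, search left half
lo=0, hi=7, mid=3, arr[mid]=10 -> 10 > 7, search left half
lo=0, hi=2, mid=1, arr[mid]=5 -> 5 < 7, search right half
lo=2, hi=2, mid=2, arr[mid]=9 -> 9 > 7, search left half
lo=2 > hi=1, target 7 not found

Binary search determines that 7 is not in the array after 4 comparisons. The search space was exhausted without finding the target.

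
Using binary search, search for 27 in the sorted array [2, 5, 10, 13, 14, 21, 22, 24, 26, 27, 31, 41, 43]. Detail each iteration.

Binary search for 27 in [2, 5, 10, 13, 14, 21, 22, 24, 26, 27, 31, 41, 43]:

lo=0, hi=12, mid=6, arr[mid]=22 -> 22 < 27, search right half
lo=7, hi=12, mid=9, arr[mid]=27 -> Found target at index 9!

Binary search finds 27 at index 9 after 2 comparisons. The search repeatedly halves the search space by comparing with the middle element.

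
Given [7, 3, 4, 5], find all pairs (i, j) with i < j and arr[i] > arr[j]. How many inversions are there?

Finding inversions in [7, 3, 4, 5]:

(0, 1): arr[0]=7 > arr[1]=3
(0, 2): arr[0]=7 > arr[2]=4
(0, 3): arr[0]=7 > arr[3]=5

Total inversions: 3

The array has 3 inversion(s): (0,1), (0,2), (0,3). Each pair (i,j) satisfies i < j and arr[i] > arr[j].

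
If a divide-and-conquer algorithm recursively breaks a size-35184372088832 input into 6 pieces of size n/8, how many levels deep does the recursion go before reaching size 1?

For divide and conquer with division factor 8:

Problem sizes at each level:
Level 0: 35184372088832
Level 1: 4398046511104
Level 2: 549755813888
Level 3: 68719476736
Level 4: 8589934592
Level 5: 1073741824
Level 6: 134217728
Level 7: 16777216
Level 8: 2097152
Level 9: 262144
Level 10: 32768
Level 11: 4096
Level 12: 512
Level 13: 64
Level 14: 8
Level 15: 1

The root is level 0 and the size-1 base case is level 15 (the tree spans levels 0 through 15, i.e. 16 levels counting the root), so the depth is the number of divisions: log_8(35184372088832) = 15

The recursion tree depth is log_8(35184372088832) = 15. At each level, the problem size is divided by 8, so it takes 15 divisions to reduce to a base case of size 1. The algorithm makes 6 recursive calls at each level.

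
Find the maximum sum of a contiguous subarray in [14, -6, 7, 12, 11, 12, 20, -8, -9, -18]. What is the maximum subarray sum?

Using Kadane's algorithm on [14, -6, 7, 12, 11, 12, 20, -8, -9, -18]:

Scanning through the array:
Position 1 (value -6): max_ending_here = 8, max_so_far = 14
Position 2 (value 7): max_ending_here = 15, max_so_far = 15
Position 3 (value 12): max_ending_here = 27, max_so_far = 27
Position 4 (value 11): max_ending_here = 38, max_so_far = 38
Position 5 (value 12): max_ending_here = 50, max_so_far = 50
Position 6 (value 20): max_ending_here = 70, max_so_far = 70
Position 7 (value -8): max_ending_here = 62, max_so_far = 70
Position 8 (value -9): max_ending_here = 53, max_so_far = 70
Position 9 (value -18): max_ending_here = 35, max_so_far = 70

Maximum subarray: [14, -6, 7, 12, 11, 12, 20]
Maximum sum: 70

The maximum subarray is [14, -6, 7, 12, 11, 12, 20] with sum 70. This subarray runs from index 0 to index 6.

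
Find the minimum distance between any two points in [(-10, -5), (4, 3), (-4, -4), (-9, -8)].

Computing all pairwise distances among 4 points:

d((-10, -5), (4, 3)) = 16.1245
d((-10, -5), (-4, -4)) = 6.0828
d((-10, -5), (-9, -8)) = 3.1623 <-- minimum
d((4, 3), (-4, -4)) = 10.6301
d((4, 3), (-9, -8)) = 17.0294
d((-4, -4), (-9, -8)) = 6.4031

Closest pair: (-10, -5) and (-9, -8) with distance 3.1623

The closest pair is (-10, -5) and (-9, -8) with Euclidean distance 3.1623. For 4 points, brute-force pairwise comparison is shown above. For large n, the divide-and-conquer algorithm (sort by x, recurse on halves, check the dividing strip) achieves O(n log n).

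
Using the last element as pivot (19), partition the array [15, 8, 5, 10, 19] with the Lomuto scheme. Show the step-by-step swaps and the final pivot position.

Lomuto partition with pivot = 19:

Initial array: [15, 8, 5, 10, 19]

arr[0]=15 <= 19: swap with position 0, array becomes [15, 8, 5, 10, 19]
arr[1]=8 <= 19: swap with position 1, array becomes [15, 8, 5, 10, 19]
arr[2]=5 <= 19: swap with position 2, array becomes [15, 8, 5, 10, 19]
arr[3]=10 <= 19: swap with position 3, array becomes [15, 8, 5, 10, 19]

Place pivot at position 4: [15, 8, 5, 10, 19]
Pivot position: 4

After partitioning with pivot 19, the array becomes [15, 8, 5, 10, 19]. The pivot is placed at index 4. All elements to the left of the pivot are <= 19, and all elements to the right are > 19.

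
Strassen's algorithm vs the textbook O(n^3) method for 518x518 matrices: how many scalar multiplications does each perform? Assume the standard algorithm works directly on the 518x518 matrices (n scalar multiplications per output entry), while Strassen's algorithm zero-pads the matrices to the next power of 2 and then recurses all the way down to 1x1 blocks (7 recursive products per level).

Matrix multiplication for 518x518 matrices:

Strassen's algorithm requires power-of-2 dimensions. Pad 518x518 to 1024x1024 (next power of 2).

Standard algorithm: 518^3 = 138991832 multiplications
Strassen's algorithm: 7^(log2(1024)) = 7^10 = 282475249 multiplications
Difference: 138991832 - 282475249 = -143483417 (Strassen uses MORE here due to padding overhead — for small or just-over-power-of-2 n, padding can outweigh the per-level savings)

Standard: 138991832 multiplications (518^3). Strassen: 282475249 multiplications (7^10, after padding to 1024x1024). Strassen reduces 8 recursive multiplications to 7 at each level.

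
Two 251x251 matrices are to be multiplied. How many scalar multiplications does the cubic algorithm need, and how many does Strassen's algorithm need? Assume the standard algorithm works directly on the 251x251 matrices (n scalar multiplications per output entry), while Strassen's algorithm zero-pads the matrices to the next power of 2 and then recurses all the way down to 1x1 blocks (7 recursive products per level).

Matrix multiplication for 251x251 matrices:

Strassen's algorithm requires power-of-2 dimensions. Pad 251x251 to 256x256 (next power of 2).

Standard algorithm: 251^3 = 15813251 multiplications
Strassen's algorithm: 7^(log2(256)) = 7^8 = 5764801 multiplications
Savings: 15813251 - 5764801 = 10048450 multiplications

Standard: 15813251 multiplications (251^3). Strassen: 5764801 multiplications (7^8, after padding to 256x256). Strassen reduces 8 recursive multiplications to 7 at each level.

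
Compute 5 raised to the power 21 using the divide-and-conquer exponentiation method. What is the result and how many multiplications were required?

Computing 5^21 by squaring (build up from 5^1; each line after the first costs one multiplication):

5^1 = 5
5^2 = (5^1)^2 = 5^2 = 25
5^4 = (5^2)^2 = 25^2 = 625
5^5 = 5 * 5^4 = 5 * 625 = 3125
5^10 = (5^5)^2 = 3125^2 = 9765625
5^20 = (5^10)^2 = 9765625^2 = 95367431640625
5^21 = 5 * 5^20 = 5 * 95367431640625 = 476837158203125

Result: 476837158203125
Multiplications needed: 6 (6 lines after 5^1)

5^21 = 476837158203125. Using exponentiation by squaring, this requires 6 multiplications. The key idea: if the exponent is even, square the half-power; if odd, multiply by the base once.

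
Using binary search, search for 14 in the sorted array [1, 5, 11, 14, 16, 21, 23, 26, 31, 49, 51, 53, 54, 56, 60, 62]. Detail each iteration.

Binary search for 14 in [1, 5, 11, 14, 16, 21, 23, 26, 31, 49, 51, 53, 54, 56, 60, 62]:

lo=0, hi=15, mid=7, arr[mid]=26 -> 26 > 14, search left half
lo=0, hi=6, mid=3, arr[mid]=14 -> Found target at index 3!

Binary search finds 14 at index 3 after 2 comparisons. The search repeatedly halves the search space by comparing with the middle element.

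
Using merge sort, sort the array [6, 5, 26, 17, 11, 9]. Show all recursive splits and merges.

Merge sort trace:

Split: [6, 5, 26, 17, 11, 9] -> [6, 5, 26] and [17, 11, 9]
  Split: [6, 5, 26] -> [6] and [5, 26]
    Split: [5, 26] -> [5] and [26]
    Merge: [5] + [26] -> [5, 26]
  Merge: [6] + [5, 26] -> [5, 6, 26]
  Split: [17, 11, 9] -> [17] and [11, 9]
    Split: [11, 9] -> [11] and [9]
    Merge: [11] + [9] -> [9, 11]
  Merge: [17] + [9, 11] -> [9, 11, 17]
Merge: [5, 6, 26] + [9, 11, 17] -> [5, 6, 9, 11, 17, 26]

Final sorted array: [5, 6, 9, 11, 17, 26]

The merge sort proceeds by recursively splitting the array and merging sorted halves.
After all merges, the sorted array is [5, 6, 9, 11, 17, 26].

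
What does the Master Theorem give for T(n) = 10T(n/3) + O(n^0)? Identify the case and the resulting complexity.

Master Theorem for T(n) = 10T(n/3) + O(n^0):

a = 10, b = 3, c = 0
log_b(a) = log_3(10) = 2.0959

Case 1: c = 0 < log_3(10) = 2.0959
T(n) = O(n^(log_3 10))

For T(n) = 10T(n/3) + O(n^0): log_3(10) = 2.0959. This is Case 1 of the Master Theorem (c < log_b(a), work dominated by leaves), giving O(n^(log_3 10)).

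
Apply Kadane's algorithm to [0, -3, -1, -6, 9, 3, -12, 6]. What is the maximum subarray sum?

Using Kadane's algorithm on [0, -3, -1, -6, 9, 3, -12, 6]:

Scanning through the array:
Position 1 (value -3): max_ending_here = -3, max_so_far = 0
Position 2 (value -1): max_ending_here = -1, max_so_far = 0
Position 3 (value -6): max_ending_here = -6, max_so_far = 0
Position 4 (value 9): max_ending_here = 9, max_so_far = 9
Position 5 (value 3): max_ending_here = 12, max_so_far = 12
Position 6 (value -12): max_ending_here = 0, max_so_far = 12
Position 7 (value 6): max_ending_here = 6, max_so_far = 12

Maximum subarray: [9, 3]
Maximum sum: 12

The maximum subarray is [9, 3] with sum 12. This subarray runs from index 4 to index 5.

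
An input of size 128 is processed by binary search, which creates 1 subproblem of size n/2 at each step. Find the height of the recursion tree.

For divide and conquer with division factor 2:

Problem sizes at each level:
Level 0: 128
Level 1: 64
Level 2: 32
Level 3: 16
Level 4: 8
Level 5: 4
Level 6: 2
Level 7: 1

The root is level 0 and the size-1 base case is level 7 (the tree spans levels 0 through 7, i.e. 8 levels counting the root), so the depth is the number of divisions: log_2(128) = 7

The recursion tree depth is log_2(128) = 7. At each level, the problem size is divided by 2, so it takes 7 divisions to reduce to a base case of size 1. The algorithm makes 1 recursive call at each level.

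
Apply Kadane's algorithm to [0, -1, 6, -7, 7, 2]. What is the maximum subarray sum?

Using Kadane's algorithm on [0, -1, 6, -7, 7, 2]:

Scanning through the array:
Position 1 (value -1): max_ending_here = -1, max_so_far = 0
Position 2 (value 6): max_ending_here = 6, max_so_far = 6
Position 3 (value -7): max_ending_here = -1, max_so_far = 6
Position 4 (value 7): max_ending_here = 7, max_so_far = 7
Position 5 (value 2): max_ending_here = 9, max_so_far = 9

Maximum subarray: [7, 2]
Maximum sum: 9

The maximum subarray is [7, 2] with sum 9. This subarray runs from index 4 to index 5.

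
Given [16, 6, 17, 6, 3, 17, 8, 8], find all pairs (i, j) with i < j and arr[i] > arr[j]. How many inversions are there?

Finding inversions in [16, 6, 17, 6, 3, 17, 8, 8]:

(0, 1): arr[0]=16 > arr[1]=6
(0, 3): arr[0]=16 > arr[3]=6
(0, 4): arr[0]=16 > arr[4]=3
(0, 6): arr[0]=16 > arr[6]=8
(0, 7): arr[0]=16 > arr[7]=8
(1, 4): arr[1]=6 > arr[4]=3
(2, 3): arr[2]=17 > arr[3]=6
(2, 4): arr[2]=17 > arr[4]=3
(2, 6): arr[2]=17 > arr[6]=8
(2, 7): arr[2]=17 > arr[7]=8
(3, 4): arr[3]=6 > arr[4]=3
(5, 6): arr[5]=17 > arr[6]=8
(5, 7): arr[5]=17 > arr[7]=8

Total inversions: 13

The array has 13 inversion(s): (0,1), (0,3), (0,4), (0,6), (0,7), (1,4), (2,3), (2,4), (2,6), (2,7), (3,4), (5,6), (5,7). Each pair (i,j) satisfies i < j and arr[i] > arr[j].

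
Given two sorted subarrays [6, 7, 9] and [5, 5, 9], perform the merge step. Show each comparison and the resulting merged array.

Merging process:

Compare 6 vs 5: take 5 from right. Merged: [5]
Compare 6 vs 5: take 5 from right. Merged: [5, 5]
Compare 6 vs 9: take 6 from left. Merged: [5, 5, 6]
Compare 7 vs 9: take 7 from left. Merged: [5, 5, 6, 7]
Compare 9 vs 9: take 9 from left. Merged: [5, 5, 6, 7, 9]
Append remaining from right: [9]. Merged: [5, 5, 6, 7, 9, 9]

Final merged array: [5, 5, 6, 7, 9, 9]
Total comparisons: 5

The merged array is [5, 5, 6, 7, 9, 9], requiring 5 comparisons. The merge step runs in O(n) time where n is the total number of elements.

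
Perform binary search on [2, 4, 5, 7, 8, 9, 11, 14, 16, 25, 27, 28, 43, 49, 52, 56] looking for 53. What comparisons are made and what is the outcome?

Binary search for 53 in [2, 4, 5, 7, 8, 9, 11, 14, 16, 25, 27, 28, 43, 49, 52, 56]:

lo=0, hi=15, mid=7, arr[mid]=14 -> 14 < 53, search right half
lo=8, hi=15, mid=11, arr[mid]=28 -> 28 < 53, search right half
lo=12, hi=15, mid=13, arr[mid]=49 -> 49 < 53, search right half
lo=14, hi=15, mid=14, arr[mid]=52 -> 52 < 53, search right half
lo=15, hi=15, mid=15, arr[mid]=56 -> 56 > 53, search left half
lo=15 > hi=14, target 53 not found

Binary search determines that 53 is not in the array after 5 comparisons. The search space was exhausted without finding the target.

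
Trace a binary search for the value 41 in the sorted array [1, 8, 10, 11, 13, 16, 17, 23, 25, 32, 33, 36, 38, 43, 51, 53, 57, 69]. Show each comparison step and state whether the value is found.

Binary search for 41 in [1, 8, 10, 11, 13, 16, 17, 23, 25, 32, 33, 36, 38, 43, 51, 53, 57, 69]:

lo=0, hi=17, mid=8, arr[mid]=25 -> 25 < 41, search right half
lo=9, hi=17, mid=13, arr[mid]=43 -> 43 > 41, search left half
lo=9, hi=12, mid=10, arr[mid]=33 -> 33 < 41, search right half
lo=11, hi=12, mid=11, arr[mid]=36 -> 36 < 41, search right half
lo=12, hi=12, mid=12, arr[mid]=38 -> 38 < 41, search right half
lo=13 > hi=12, target 41 not found

Binary search determines that 41 is not in the array after 5 comparisons. The search space was exhausted without finding the target.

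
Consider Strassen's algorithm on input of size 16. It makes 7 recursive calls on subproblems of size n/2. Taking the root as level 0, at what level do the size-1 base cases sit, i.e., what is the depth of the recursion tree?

For divide and conquer with division factor 2:

Problem sizes at each level:
Level 0: 16
Level 1: 8
Level 2: 4
Level 3: 2
Level 4: 1

The root is level 0 and the size-1 base case is level 4 (the tree spans levels 0 through 4, i.e. 5 levels counting the root), so the depth is the number of divisions: log_2(16) = 4

The recursion tree depth is log_2(16) = 4. At each level, the problem size is divided by 2, so it takes 4 divisions to reduce to a base case of size 1. The algorithm makes 7 recursive calls at each level.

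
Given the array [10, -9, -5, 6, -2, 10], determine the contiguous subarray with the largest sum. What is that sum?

Using Kadane's algorithm on [10, -9, -5, 6, -2, 10]:

Scanning through the array:
Position 1 (value -9): max_ending_here = 1, max_so_far = 10
Position 2 (value -5): max_ending_here = -4, max_so_far = 10
Position 3 (value 6): max_ending_here = 6, max_so_far = 10
Position 4 (value -2): max_ending_here = 4, max_so_far = 10
Position 5 (value 10): max_ending_here = 14, max_so_far = 14

Maximum subarray: [6, -2, 10]
Maximum sum: 14

The maximum subarray is [6, -2, 10] with sum 14. This subarray runs from index 3 to index 5.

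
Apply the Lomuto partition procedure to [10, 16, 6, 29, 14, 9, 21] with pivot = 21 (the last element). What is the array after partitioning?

Lomuto partition with pivot = 21:

Initial array: [10, 16, 6, 29, 14, 9, 21]

arr[0]=10 <= 21: swap with position 0, array becomes [10, 16, 6, 29, 14, 9, 21]
arr[1]=16 <= 21: swap with position 1, array becomes [10, 16, 6, 29, 14, 9, 21]
arr[2]=6 <= 21: swap with position 2, array becomes [10, 16, 6, 29, 14, 9, 21]
arr[3]=29 > 21: no swap
arr[4]=14 <= 21: swap with position 3, array becomes [10, 16, 6, 14, 29, 9, 21]
arr[5]=9 <= 21: swap with position 4, array becomes [10, 16, 6, 14, 9, 29, 21]

Place pivot at position 5: [10, 16, 6, 14, 9, 21, 29]
Pivot position: 5

After partitioning with pivot 21, the array becomes [10, 16, 6, 14, 9, 21, 29]. The pivot is placed at index 5. All elements to the left of the pivot are <= 21, and all elements to the right are > 21.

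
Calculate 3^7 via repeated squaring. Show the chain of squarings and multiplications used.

Computing 3^7 by squaring (build up from 3^1; each line after the first costs one multiplication):

3^1 = 3
3^2 = (3^1)^2 = 3^2 = 9
3^3 = 3 * 3^2 = 3 * 9 = 27
3^6 = (3^3)^2 = 27^2 = 729
3^7 = 3 * 3^6 = 3 * 729 = 2187

Result: 2187
Multiplications needed: 4 (4 lines after 3^1)

3^7 = 2187. Using exponentiation by squaring, this requires 4 multiplications. The key idea: if the exponent is even, square the half-power; if odd, multiply by the base once.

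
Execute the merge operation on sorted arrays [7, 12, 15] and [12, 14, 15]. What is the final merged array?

Merging process:

Compare 7 vs 12: take 7 from left. Merged: [7]
Compare 12 vs 12: take 12 from left. Merged: [7, 12]
Compare 15 vs 12: take 12 from right. Merged: [7, 12, 12]
Compare 15 vs 14: take 14 from right. Merged: [7, 12, 12, 14]
Compare 15 vs 15: take 15 from left. Merged: [7, 12, 12, 14, 15]
Append remaining from right: [15]. Merged: [7, 12, 12, 14, 15, 15]

Final merged array: [7, 12, 12, 14, 15, 15]
Total comparisons: 5

The merged array is [7, 12, 12, 14, 15, 15], requiring 5 comparisons. The merge step runs in O(n) time where n is the total number of elements.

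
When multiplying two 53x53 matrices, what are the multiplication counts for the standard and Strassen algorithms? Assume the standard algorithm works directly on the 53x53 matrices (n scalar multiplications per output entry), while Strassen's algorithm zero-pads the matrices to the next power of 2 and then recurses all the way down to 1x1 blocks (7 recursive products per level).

Matrix multiplication for 53x53 matrices:

Strassen's algorithm requires power-of-2 dimensions. Pad 53x53 to 64x64 (next power of 2).

Standard algorithm: 53^3 = 148877 multiplications
Strassen's algorithm: 7^(log2(64)) = 7^6 = 117649 multiplications
Savings: 148877 - 117649 = 31228 multiplications

Standard: 148877 multiplications (53^3). Strassen: 117649 multiplications (7^6, after padding to 64x64). Strassen reduces 8 recursive multiplications to 7 at each level.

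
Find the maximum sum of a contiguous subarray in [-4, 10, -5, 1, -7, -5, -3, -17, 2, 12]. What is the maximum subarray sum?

Using Kadane's algorithm on [-4, 10, -5, 1, -7, -5, -3, -17, 2, 12]:

Scanning through the array:
Position 1 (value 10): max_ending_here = 10, max_so_far = 10
Position 2 (value -5): max_ending_here = 5, max_so_far = 10
Position 3 (value 1): max_ending_here = 6, max_so_far = 10
Position 4 (value -7): max_ending_here = -1, max_so_far = 10
Position 5 (value -5): max_ending_here = -5, max_so_far = 10
Position 6 (value -3): max_ending_here = -3, max_so_far = 10
Position 7 (value -17): max_ending_here = -17, max_so_far = 10
Position 8 (value 2): max_ending_here = 2, max_so_far = 10
Position 9 (value 12): max_ending_here = 14, max_so_far = 14

Maximum subarray: [2, 12]
Maximum sum: 14

The maximum subarray is [2, 12] with sum 14. This subarray runs from index 8 to index 9.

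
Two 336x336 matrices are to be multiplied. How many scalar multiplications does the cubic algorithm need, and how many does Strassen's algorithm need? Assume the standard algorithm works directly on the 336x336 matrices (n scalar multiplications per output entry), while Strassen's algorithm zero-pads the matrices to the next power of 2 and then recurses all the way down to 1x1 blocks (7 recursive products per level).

Matrix multiplication for 336x336 matrices:

Strassen's algorithm requires power-of-2 dimensions. Pad 336x336 to 512x512 (next power of 2).

Standard algorithm: 336^3 = 37933056 multiplications
Strassen's algorithm: 7^(log2(512)) = 7^9 = 40353607 multiplications
Difference: 37933056 - 40353607 = -2420551 (Strassen uses MORE here due to padding overhead — for small or just-over-power-of-2 n, padding can outweigh the per-level savings)

Standard: 37933056 multiplications (336^3). Strassen: 40353607 multiplications (7^9, after padding to 512x512). Strassen reduces 8 recursive multiplications to 7 at each level.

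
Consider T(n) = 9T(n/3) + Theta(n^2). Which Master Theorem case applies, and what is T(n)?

Master Theorem for T(n) = 9T(n/3) + O(n^2):

a = 9, b = 3, c = 2
log_b(a) = log_3(9) = 2.0000

Case 2: c = 2 = log_3(9) = 2.0000
T(n) = O(n^2 log n) = O(n^2 log n)

For T(n) = 9T(n/3) + O(n^2): log_3(9) = 2.0000. This is Case 2 of the Master Theorem (c = log_b(a), equal work at all levels), giving O(n^2 log n).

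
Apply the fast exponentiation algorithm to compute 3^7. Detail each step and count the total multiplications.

Computing 3^7 by squaring (build up from 3^1; each line after the first costs one multiplication):

3^1 = 3
3^2 = (3^1)^2 = 3^2 = 9
3^3 = 3 * 3^2 = 3 * 9 = 27
3^6 = (3^3)^2 = 27^2 = 729
3^7 = 3 * 3^6 = 3 * 729 = 2187

Result: 2187
Multiplications needed: 4 (4 lines after 3^1)

3^7 = 2187. Using exponentiation by squaring, this requires 4 multiplications. The key idea: if the exponent is even, square the half-power; if odd, multiply by the base once.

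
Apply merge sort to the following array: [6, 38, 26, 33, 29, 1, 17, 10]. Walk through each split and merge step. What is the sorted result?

Merge sort trace:

Split: [6, 38, 26, 33, 29, 1, 17, 10] -> [6, 38, 26, 33] and [29, 1, 17, 10]
  Split: [6, 38, 26, 33] -> [6, 38] and [26, 33]
    Split: [6, 38] -> [6] and [38]
    Merge: [6] + [38] -> [6, 38]
    Split: [26, 33] -> [26] and [33]
    Merge: [26] + [33] -> [26, 33]
  Merge: [6, 38] + [26, 33] -> [6, 26, 33, 38]
  Split: [29, 1, 17, 10] -> [29, 1] and [17, 10]
    Split: [29, 1] -> [29] and [1]
    Merge: [29] + [1] -> [1, 29]
    Split: [17, 10] -> [17] and [10]
    Merge: [17] + [10] -> [10, 17]
  Merge: [1, 29] + [10, 17] -> [1, 10, 17, 29]
Merge: [6, 26, 33, 38] + [1, 10, 17, 29] -> [1, 6, 10, 17, 26, 29, 33, 38]

Final sorted array: [1, 6, 10, 17, 26, 29, 33, 38]

The merge sort proceeds by recursively splitting the array and merging sorted halves.
After all merges, the sorted array is [1, 6, 10, 17, 26, 29, 33, 38].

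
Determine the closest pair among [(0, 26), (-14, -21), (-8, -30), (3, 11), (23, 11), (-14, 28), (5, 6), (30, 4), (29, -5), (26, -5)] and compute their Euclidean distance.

Computing all pairwise distances among 10 points:

d((0, 26), (-14, -21)) = 49.0408
d((0, 26), (-8, -30)) = 56.5685
d((0, 26), (3, 11)) = 15.2971
d((0, 26), (23, 11)) = 27.4591
d((0, 26), (-14, 28)) = 14.1421
d((0, 26), (5, 6)) = 20.6155
d((0, 26), (30, 4)) = 37.2022
d((0, 26), (29, -5)) = 42.45
d((0, 26), (26, -5)) = 40.4599
d((-14, -21), (-8, -30)) = 10.8167
d((-14, -21), (3, 11)) = 36.2353
d((-14, -21), (23, 11)) = 48.9183
d((-14, -21), (-14, 28)) = 49.0
d((-14, -21), (5, 6)) = 33.0151
d((-14, -21), (30, 4)) = 50.6063
d((-14, -21), (29, -5)) = 45.8803
d((-14, -21), (26, -5)) = 43.0813
d((-8, -30), (3, 11)) = 42.45
d((-8, -30), (23, 11)) = 51.4004
d((-8, -30), (-14, 28)) = 58.3095
d((-8, -30), (5, 6)) = 38.2753
d((-8, -30), (30, 4)) = 50.9902
d((-8, -30), (29, -5)) = 44.6542
d((-8, -30), (26, -5)) = 42.2019
d((3, 11), (23, 11)) = 20.0
d((3, 11), (-14, 28)) = 24.0416
d((3, 11), (5, 6)) = 5.3852
d((3, 11), (30, 4)) = 27.8927
d((3, 11), (29, -5)) = 30.5287
d((3, 11), (26, -5)) = 28.0179
d((23, 11), (-14, 28)) = 40.7185
d((23, 11), (5, 6)) = 18.6815
d((23, 11), (30, 4)) = 9.8995
d((23, 11), (29, -5)) = 17.088
d((23, 11), (26, -5)) = 16.2788
d((-14, 28), (5, 6)) = 29.0689
d((-14, 28), (30, 4)) = 50.1199
d((-14, 28), (29, -5)) = 54.2033
d((-14, 28), (26, -5)) = 51.8556
d((5, 6), (30, 4)) = 25.0799
d((5, 6), (29, -5)) = 26.4008
d((5, 6), (26, -5)) = 23.7065
d((30, 4), (29, -5)) = 9.0554
d((30, 4), (26, -5)) = 9.8489
d((29, -5), (26, -5)) = 3.0 <-- minimum

Closest pair: (29, -5) and (26, -5) with distance 3.0

The closest pair is (29, -5) and (26, -5) with Euclidean distance 3.0. For 10 points, brute-force pairwise comparison is shown above. For large n, the divide-and-conquer algorithm (sort by x, recurse on halves, check the dividing strip) achieves O(n log n).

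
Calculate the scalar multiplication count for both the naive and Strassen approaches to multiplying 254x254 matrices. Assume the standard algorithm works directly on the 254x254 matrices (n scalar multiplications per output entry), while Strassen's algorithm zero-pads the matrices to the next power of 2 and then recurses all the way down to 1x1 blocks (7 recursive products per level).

Matrix multiplication for 254x254 matrices:

Strassen's algorithm requires power-of-2 dimensions. Pad 254x254 to 256x256 (next power of 2).

Standard algorithm: 254^3 = 16387064 multiplications
Strassen's algorithm: 7^(log2(256)) = 7^8 = 5764801 multiplications
Savings: 16387064 - 5764801 = 10622263 multiplications

Standard: 16387064 multiplications (254^3). Strassen: 5764801 multiplications (7^8, after padding to 256x256). Strassen reduces 8 recursive multiplications to 7 at each level.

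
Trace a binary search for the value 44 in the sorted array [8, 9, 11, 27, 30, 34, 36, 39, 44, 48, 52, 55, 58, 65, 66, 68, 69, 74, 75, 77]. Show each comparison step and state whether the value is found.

Binary search for 44 in [8, 9, 11, 27, 30, 34, 36, 39, 44, 48, 52, 55, 58, 65, 66, 68, 69, 74, 75, 77]:

lo=0, hi=19, mid=9, arr[mid]=48 -> 48 > 44, search left half
lo=0, hi=8, mid=4, arr[mid]=30 -> 30 < 44, search right half
lo=5, hi=8, mid=6, arr[mid]=36 -> 36 < 44, search right half
lo=7, hi=8, mid=7, arr[mid]=39 -> 39 < 44, search right half
lo=8, hi=8, mid=8, arr[mid]=44 -> Found target at index 8!

Binary search finds 44 at index 8 after 5 comparisons. The search repeatedly halves the search space by comparing with the middle element.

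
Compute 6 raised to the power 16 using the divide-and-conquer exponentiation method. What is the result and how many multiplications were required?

Computing 6^16 by squaring (build up from 6^1; each line after the first costs one multiplication):

6^1 = 6
6^2 = (6^1)^2 = 6^2 = 36
6^4 = (6^2)^2 = 36^2 = 1296
6^8 = (6^4)^2 = 1296^2 = 1679616
6^16 = (6^8)^2 = 1679616^2 = 2821109907456

Result: 2821109907456
Multiplications needed: 4 (4 lines after 6^1)

6^16 = 2821109907456. Using exponentiation by squaring, this requires 4 multiplications. The key idea: if the exponent is even, square the half-power; if odd, multiply by the base once.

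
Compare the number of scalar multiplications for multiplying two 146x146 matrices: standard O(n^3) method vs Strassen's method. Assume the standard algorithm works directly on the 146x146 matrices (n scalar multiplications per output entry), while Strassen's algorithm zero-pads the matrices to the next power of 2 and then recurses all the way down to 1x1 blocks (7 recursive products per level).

Matrix multiplication for 146x146 matrices:

Strassen's algorithm requires power-of-2 dimensions. Pad 146x146 to 256x256 (next power of 2).

Standard algorithm: 146^3 = 3112136 multiplications
Strassen's algorithm: 7^(log2(256)) = 7^8 = 5764801 multiplications
Difference: 3112136 - 5764801 = -2652665 (Strassen uses MORE here due to padding overhead — for small or just-over-power-of-2 n, padding can outweigh the per-level savings)

Standard: 3112136 multiplications (146^3). Strassen: 5764801 multiplications (7^8, after padding to 256x256). Strassen reduces 8 recursive multiplications to 7 at each level.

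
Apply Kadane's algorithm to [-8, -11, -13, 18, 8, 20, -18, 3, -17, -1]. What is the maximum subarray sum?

Using Kadane's algorithm on [-8, -11, -13, 18, 8, 20, -18, 3, -17, -1]:

Scanning through the array:
Position 1 (value -11): max_ending_here = -11, max_so_far = -8
Position 2 (value -13): max_ending_here = -13, max_so_far = -8
Position 3 (value 18): max_ending_here = 18, max_so_far = 18
Position 4 (value 8): max_ending_here = 26, max_so_far = 26
Position 5 (value 20): max_ending_here = 46, max_so_far = 46
Position 6 (value -18): max_ending_here = 28, max_so_far = 46
Position 7 (value 3): max_ending_here = 31, max_so_far = 46
Position 8 (value -17): max_ending_here = 14, max_so_far = 46
Position 9 (value -1): max_ending_here = 13, max_so_far = 46

Maximum subarray: [18, 8, 20]
Maximum sum: 46

The maximum subarray is [18, 8, 20] with sum 46. This subarray runs from index 3 to index 5.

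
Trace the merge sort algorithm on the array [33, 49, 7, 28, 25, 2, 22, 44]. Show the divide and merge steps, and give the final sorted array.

Merge sort trace:

Split: [33, 49, 7, 28, 25, 2, 22, 44] -> [33, 49, 7, 28] and [25, 2, 22, 44]
  Split: [33, 49, 7, 28] -> [33, 49] and [7, 28]
    Split: [33, 49] -> [33] and [49]
    Merge: [33] + [49] -> [33, 49]
    Split: [7, 28] -> [7] and [28]
    Merge: [7] + [28] -> [7, 28]
  Merge: [33, 49] + [7, 28] -> [7, 28, 33, 49]
  Split: [25, 2, 22, 44] -> [25, 2] and [22, 44]
    Split: [25, 2] -> [25] and [2]
    Merge: [25] + [2] -> [2, 25]
    Split: [22, 44] -> [22] and [44]
    Merge: [22] + [44] -> [22, 44]
  Merge: [2, 25] + [22, 44] -> [2, 22, 25, 44]
Merge: [7, 28, 33, 49] + [2, 22, 25, 44] -> [2, 7, 22, 25, 28, 33, 44, 49]

Final sorted array: [2, 7, 22, 25, 28, 33, 44, 49]

The merge sort proceeds by recursively splitting the array and merging sorted halves.
After all merges, the sorted array is [2, 7, 22, 25, 28, 33, 44, 49].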